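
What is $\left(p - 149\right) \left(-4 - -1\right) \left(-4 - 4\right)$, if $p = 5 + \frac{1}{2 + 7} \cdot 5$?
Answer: $- \frac{10328}{3} \approx -3442.7$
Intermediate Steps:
$p = \frac{50}{9}$ ($p = 5 + \frac{1}{9} \cdot 5 = 5 + \frac{5}{9} = \frac{50}{9} \approx 5.5556$)
$\left(p - 149\right) \left(-4 - -1\right) \left(-4 - 4\right) = \left(\frac{50}{9} - 149\right) \left(-4 - -1\right) \left(-4 - 4\right) = \left(\frac{50}{9} - 149\right) \left(-4 + 1\right) \left(-8\right) = - \frac{1291 \left(\left(-3\right) \left(-8\right)\right)}{9} = \left(- \frac{1291}{9}\right) 24 = - \frac{10328}{3}$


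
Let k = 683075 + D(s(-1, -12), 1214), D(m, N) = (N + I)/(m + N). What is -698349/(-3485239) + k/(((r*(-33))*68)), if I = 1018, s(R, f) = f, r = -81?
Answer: 1507080106400885/380728079939196 ≈ 3.9584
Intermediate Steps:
D(m, N) = (1018 + N)/(N + m) (D(m, N) = (N + 1018)/(m + N) = (1018 + N)/(N + m))
k = 410529191/601 (k = 683075 + (1018 + 1214)/(1214 - 12) = 683075 + 2232/1202 = 683075 + (1/1202)*2232 = 683075 + 1116/601 = 410529191/601 ≈ 6.8308e+5)
-698349/(-3485239) + k/(((r*(-33))*68)) = -698349/(-3485239) + 410529191/(601*((-81*(-33)*68))) = -698349*(-1/3485239) + 410529191/(601*((2673*68))) = 698349/3485239 + (410529191/601)/181764 = 698349/3485239 + (410529191/601)*(1/181764) = 698349/3485239 + 410529191/109240164 = 1507080106400885/380728079939196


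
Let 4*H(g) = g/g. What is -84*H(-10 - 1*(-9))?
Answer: -21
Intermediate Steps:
H(g) = ¼ (H(g) = (g/g)/4 = (¼)*1 = ¼)
-84*H(-10 - 1*(-9)) = -84*¼ = -21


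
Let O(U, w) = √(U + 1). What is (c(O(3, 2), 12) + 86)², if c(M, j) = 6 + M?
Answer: 8836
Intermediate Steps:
O(U, w) = √(1 + U)
(c(O(3, 2), 12) + 86)² = ((6 + √(1 + 3)) + 86)² = ((6 + √4) + 86)² = ((6 + 2) + 86)² = (8 + 86)² = 94² = 8836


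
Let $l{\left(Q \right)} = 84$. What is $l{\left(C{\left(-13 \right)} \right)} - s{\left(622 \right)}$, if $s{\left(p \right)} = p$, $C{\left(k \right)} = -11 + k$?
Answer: $-538$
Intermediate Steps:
$l{\left(C{\left(-13 \right)} \right)} - s{\left(622 \right)} = 84 - 622 = -538$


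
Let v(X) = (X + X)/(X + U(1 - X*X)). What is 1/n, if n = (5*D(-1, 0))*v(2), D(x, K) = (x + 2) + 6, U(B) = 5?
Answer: 1/20 ≈ 0.050000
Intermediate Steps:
D(x, K) = 8 + x (D(x, K) = (2 + x) + 6 = 8 + x)
v(X) = 2*X/(5 + X) (v(X) = (X + X)/(X + 5) = (2*X)/(5 + X) = 2*X/(5 + X))
n = 20 (n = (5*(8 - 1))*(2*2/(5 + 2)) = (5*7)*(2*2/7) = 35*(2*2*(⅐)) = 35*(4/7) = 20)
1/n = 1/20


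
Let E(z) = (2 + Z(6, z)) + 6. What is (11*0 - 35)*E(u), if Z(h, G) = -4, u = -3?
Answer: -140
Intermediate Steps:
E(z) = 4 (E(z) = (2 - 4) + 6 = -2 + 6 = 4)
(11*0 - 35)*E(u) = (11*0 - 35)*4 = (0 - 35)*4 = -35*4 = -140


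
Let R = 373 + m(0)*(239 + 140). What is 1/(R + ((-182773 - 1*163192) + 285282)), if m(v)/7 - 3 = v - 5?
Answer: -1/65616 ≈ -1.5240e-5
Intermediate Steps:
m(v) = -14 + 7*v (m(v) = 21 + 7*(v - 5) = 21 + 7*(-5 + v) = 21 + (-35 + 7*v) = -14 + 7*v)
R = -4933 (R = 373 + (-14 + 7*0)*(239 + 140) = 373 + (-14 + 0)*379 = 373 - 14*379 = 373 - 5306 = -4933)
1/(R + ((-182773 - 1*163192) + 285282)) = 1/(-4933 + ((-182773 - 1*163192) + 285282)) = 1/(-4933 + ((-182773 - 163192) + 285282)) = 1/(-4933 + (-345965 + 285282)) = 1/(-4933 - 60683) = 1/(-65616) = -1/65616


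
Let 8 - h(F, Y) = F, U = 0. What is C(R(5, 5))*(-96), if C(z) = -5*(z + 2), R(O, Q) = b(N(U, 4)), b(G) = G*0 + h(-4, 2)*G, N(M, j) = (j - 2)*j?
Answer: 47040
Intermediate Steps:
h(F, Y) = 8 - F
N(M, j) = j*(-2 + j) (N(M, j) = (-2 + j)*j = j*(-2 + j))
b(G) = 12*G (b(G) = G*0 + (8 - 1*(-4))*G = 0 + (8 + 4)*G = 0 + 12*G = 12*G)
R(O, Q) = 96 (R(O, Q) = 12*(4*(-2 + 4)) = 12*(4*2) = 12*8 = 96)
C(z) = -10 - 5*z (C(z) = -5*(2 + z) = -10 - 5*z)
C(R(5, 5))*(-96) = (-10 - 5*96)*(-96) = (-10 - 480)*(-96) = -490*(-96) = 47040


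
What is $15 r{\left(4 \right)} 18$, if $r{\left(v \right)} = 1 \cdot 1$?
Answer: $270$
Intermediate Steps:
$r{\left(v \right)} = 1$
$15 r{\left(4 \right)} 18 = 15 \cdot 1 \cdot 18 = 15 \cdot 18 = 270$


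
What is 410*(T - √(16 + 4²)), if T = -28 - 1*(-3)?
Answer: -10250 - 1640*√2 ≈ -12569.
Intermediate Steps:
T = -25 (T = -28 + 3 = -25)
410*(T - √(16 + 4²)) = 410*(-25 - √(16 + 4²)) = 410*(-25 - √(16 + 16)) = 410*(-25 - √32) = 410*(-25 - 4*√2) = -10250 - 1640*√2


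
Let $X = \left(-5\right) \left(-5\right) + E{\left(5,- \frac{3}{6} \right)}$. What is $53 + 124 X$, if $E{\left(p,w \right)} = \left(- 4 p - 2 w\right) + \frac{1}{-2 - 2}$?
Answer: $766$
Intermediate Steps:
$E{\left(p,w \right)} = - \frac{1}{4} - 4 p - 2 w$ ($E{\left(p,w \right)} = \left(- 4 p - 2 w\right) + \frac{1}{-4} = \left(- 4 p - 2 w\right) - \frac{1}{4} = - \frac{1}{4} - 4 p - 2 w$)
$X = \frac{23}{4}$ ($X = \left(-5\right) \left(-5\right) - \left(\frac{81}{4} + 2 \left(-3\right) \frac{1}{6}\right) = 25 - \left(\frac{81}{4} + 2 \left(-3\right) \frac{1}{6}\right) = 25 - \frac{77}{4} = \frac{23}{4} \approx 5.75$)
$53 + 124 X = 53 + 124 \cdot \frac{23}{4} = 53 + 713 = 766$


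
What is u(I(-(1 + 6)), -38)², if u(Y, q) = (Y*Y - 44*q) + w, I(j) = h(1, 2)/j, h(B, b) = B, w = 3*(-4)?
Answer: 6616358281/2401 ≈ 2.7557e+6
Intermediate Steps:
w = -12
I(j) = 1/j
u(Y, q) = -12 + Y² - 44*q (u(Y, q) = (Y*Y - 44*q) - 12 = (Y² - 44*q) - 12 = -12 + Y² - 44*q)
u(I(-(1 + 6)), -38)² = (-12 + (1/(-(1 + 6)))² - 44*(-38))² = (-12 + (1/(-1*7))² + 1672)² = (-12 + (1/(-7))² + 1672)² = (-12 + (-⅐)² + 1672)² = (-12 + 1/49 + 1672)² = (81341/49)² = 6616358281/2401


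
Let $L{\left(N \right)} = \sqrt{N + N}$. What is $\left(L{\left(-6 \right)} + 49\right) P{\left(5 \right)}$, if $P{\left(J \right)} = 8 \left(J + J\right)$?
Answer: $3920 + 160 i \sqrt{3} \approx 3920.0 + 277.13 i$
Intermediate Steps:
$L{\left(N \right)} = \sqrt{2} \sqrt{N}$ ($L{\left(N \right)} = \sqrt{2 N} = \sqrt{2} \sqrt{N}$)
$P{\left(J \right)} = 16 J$ ($P{\left(J \right)} = 8 \cdot 2 J = 16 J$)
$\left(L{\left(-6 \right)} + 49\right) P{\left(5 \right)} = \left(\sqrt{2} \sqrt{-6} + 49\right) 16 \cdot 5 = \left(\sqrt{2} i \sqrt{6} + 49\right) 80 = \left(2 i \sqrt{3} + 49\right) 80 = \left(49 + 2 i \sqrt{3}\right) 80 = 3920 + 160 i \sqrt{3}$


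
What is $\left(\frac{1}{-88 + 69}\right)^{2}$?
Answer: $\frac{1}{361} \approx 0.0027701$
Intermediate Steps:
$\left(\frac{1}{-88 + 69}\right)^{2} = \left(\frac{1}{-19}\right)^{2} = \left(- \frac{1}{19}\right)^{2} = \frac{1}{361}$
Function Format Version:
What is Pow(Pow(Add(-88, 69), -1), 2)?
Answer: Rational(1, 361) ≈ 0.0027701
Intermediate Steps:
Pow(Pow(Add(-88, 69), -1), 2) = Pow(Pow(-19, -1), 2) = Pow(Rational(-1, 19), 2) = Rational(1, 361)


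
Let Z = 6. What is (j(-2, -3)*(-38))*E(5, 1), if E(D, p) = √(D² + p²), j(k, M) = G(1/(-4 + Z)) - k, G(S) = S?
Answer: -95*√26 ≈ -484.41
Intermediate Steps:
j(k, M) = ½ - k (j(k, M) = 1/(-4 + 6) - k = 1/2 - k = ½ - k)
(j(-2, -3)*(-38))*E(5, 1) = ((½ - 1*(-2))*(-38))*√(5² + 1²) = ((½ + 2)*(-38))*√(25 + 1) = ((5/2)*(-38))*√26 = -95*√26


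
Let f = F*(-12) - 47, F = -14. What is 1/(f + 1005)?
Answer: 1/1126 ≈ 0.00088810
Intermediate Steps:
f = 121 (f = -14*(-12) - 47 = 168 - 47 = 121)
1/(f + 1005) = 1/(121 + 1005) = 1/1126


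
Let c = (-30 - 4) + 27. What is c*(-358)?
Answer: 2506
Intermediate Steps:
c = -7 (c = -34 + 27 = -7)
c*(-358) = -7*(-358) = 2506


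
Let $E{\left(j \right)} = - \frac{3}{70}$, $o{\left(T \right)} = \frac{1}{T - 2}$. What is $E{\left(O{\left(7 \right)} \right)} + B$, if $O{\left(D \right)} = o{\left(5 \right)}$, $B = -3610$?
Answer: $- \frac{252703}{70} \approx -3610.0$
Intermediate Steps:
$o{\left(T \right)} = \frac{1}{-2 + T}$
$O{\left(D \right)} = \frac{1}{3}$ ($O{\left(D \right)} = \frac{1}{-2 + 5} = \frac{1}{3}$)
$E{\left(j \right)} = - \frac{3}{70}$ ($E{\left(j \right)} = \left(-3\right) \frac{1}{70} = - \frac{3}{70}$)
$E{\left(O{\left(7 \right)} \right)} + B = - \frac{3}{70} - 3610 = - \frac{252703}{70}$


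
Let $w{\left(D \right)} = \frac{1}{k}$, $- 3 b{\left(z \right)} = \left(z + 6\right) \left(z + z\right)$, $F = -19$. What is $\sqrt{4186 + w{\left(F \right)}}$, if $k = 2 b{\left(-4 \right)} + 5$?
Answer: $\frac{19 \sqrt{25615}}{47} \approx 64.7$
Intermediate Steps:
$b{\left(z \right)} = - \frac{2 z \left(6 + z\right)}{3}$ ($b{\left(z \right)} = - \frac{\left(z + 6\right) \left(z + z\right)}{3} = - \frac{\left(6 + z\right) 2 z}{3} = - \frac{2 z \left(6 + z\right)}{3}$)
$k = \frac{47}{3}$ ($k = 2 \left(\left(- \frac{2}{3}\right) \left(-4\right) \left(6 - 4\right)\right) + 5 = 2 \left(\left(- \frac{2}{3}\right) \left(-4\right) 2\right) + 5 = 2 \cdot \frac{16}{3} + 5 = \frac{32}{3} + 5 = \frac{47}{3} \approx 15.667$)
$w{\left(D \right)} = \frac{3}{47}$ ($w{\left(D \right)} = \frac{1}{\frac{47}{3}} = \frac{3}{47}$)
$\sqrt{4186 + w{\left(F \right)}} = \sqrt{4186 + \frac{3}{47}} = \sqrt{\frac{196745}{47}} = \frac{19 \sqrt{25615}}{47}$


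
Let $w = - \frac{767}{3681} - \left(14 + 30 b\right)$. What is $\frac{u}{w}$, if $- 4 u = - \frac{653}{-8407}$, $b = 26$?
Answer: $\frac{3681}{150552556} \approx 2.445 \cdot 10^{-5}$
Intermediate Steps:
$u = - \frac{653}{33628}$ ($u = - \frac{\left(-653\right) \frac{1}{-8407}}{4} = - \frac{\left(-653\right) \left(- \frac{1}{8407}\right)}{4} = \left(- \frac{1}{4}\right) \frac{653}{8407} = - \frac{653}{33628} \approx -0.019418$)
$w = - \frac{2923481}{3681}$ ($w = - \frac{767}{3681} - 794 = - \frac{2923481}{3681} \approx -794.21$)
$\frac{u}{w} = - \frac{653}{33628 \left(- \frac{2923481}{3681}\right)} = \left(- \frac{653}{33628}\right) \left(- \frac{3681}{2923481}\right) = \frac{3681}{150552556}$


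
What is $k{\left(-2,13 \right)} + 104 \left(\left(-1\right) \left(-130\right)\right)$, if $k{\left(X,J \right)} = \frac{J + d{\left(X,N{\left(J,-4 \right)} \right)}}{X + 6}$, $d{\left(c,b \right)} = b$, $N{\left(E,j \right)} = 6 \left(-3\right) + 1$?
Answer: $13519$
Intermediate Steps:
$N{\left(E,j \right)} = -17$ ($N{\left(E,j \right)} = -18 + 1 = -17$)
$k{\left(X,J \right)} = \frac{-17 + J}{6 + X}$ ($k{\left(X,J \right)} = \frac{J - 17}{X + 6} = \frac{-17 + J}{6 + X}$)
$k{\left(-2,13 \right)} + 104 \left(\left(-1\right) \left(-130\right)\right) = \frac{-17 + 13}{6 - 2} + 104 \left(\left(-1\right) \left(-130\right)\right) = \frac{1}{4} \left(-4\right) + 104 \cdot 130 = \frac{1}{4} \left(-4\right) + 13520 = -1 + 13520 = 13519$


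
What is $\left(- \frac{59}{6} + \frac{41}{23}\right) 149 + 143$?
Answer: $- \frac{145805}{138} \approx -1056.6$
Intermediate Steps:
$\left(- \frac{59}{6} + \frac{41}{23}\right) 149 + 143 = \left(- \frac{1111}{138}\right) 149 + 143 = - \frac{165539}{138} + 143 = - \frac{145805}{138}$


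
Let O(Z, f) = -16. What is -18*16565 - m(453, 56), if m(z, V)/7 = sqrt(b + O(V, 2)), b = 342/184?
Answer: -298170 - 7*I*sqrt(29923)/46 ≈ -2.9817e+5 - 26.323*I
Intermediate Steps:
b = 171/92 (b = 342*(1/184) = 171/92 ≈ 1.8587)
m(z, V) = 7*I*sqrt(29923)/46 (m(z, V) = 7*sqrt(171/92 - 16) = 7*sqrt(-1301/92) = 7*(I*sqrt(29923)/46) = 7*I*sqrt(29923)/46)
-18*16565 - m(453, 56) = -18*16565 - 7*I*sqrt(29923)/46 = -298170 - 7*I*sqrt(29923)/46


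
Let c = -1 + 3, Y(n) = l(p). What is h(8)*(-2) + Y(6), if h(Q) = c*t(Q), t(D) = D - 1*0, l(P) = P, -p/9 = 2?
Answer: -50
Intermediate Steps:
p = -18 (p = -9*2 = -18)
Y(n) = -18
c = 2
t(D) = D (t(D) = D + 0 = D)
h(Q) = 2*Q
h(8)*(-2) + Y(6) = (2*8)*(-2) - 18 = 16*(-2) - 18 = -32 - 18 = -50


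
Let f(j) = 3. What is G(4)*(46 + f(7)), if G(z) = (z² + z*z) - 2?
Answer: 1470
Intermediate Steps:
G(z) = -2 + 2*z² (G(z) = (z² + z²) - 2 = 2*z² - 2 = -2 + 2*z²)
G(4)*(46 + f(7)) = (-2 + 2*4²)*(46 + 3) = (-2 + 2*16)*49 = (-2 + 32)*49 = 30*49 = 1470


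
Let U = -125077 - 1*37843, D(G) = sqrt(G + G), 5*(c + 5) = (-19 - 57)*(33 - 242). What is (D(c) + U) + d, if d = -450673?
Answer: -613593 + sqrt(158590)/5 ≈ -6.1351e+5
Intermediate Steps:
c = 15859/5 (c = -5 + ((-19 - 57)*(33 - 242))/5 = -5 + (-76*(-209))/5 = -5 + (1/5)*15884 = -5 + 15884/5 = 15859/5 ≈ 3171.8)
D(G) = sqrt(2)*sqrt(G) (D(G) = sqrt(2*G) = sqrt(2)*sqrt(G))
U = -162920 (U = -125077 - 37843 = -162920)
(D(c) + U) + d = (sqrt(2)*sqrt(15859/5) - 162920) - 450673 = (sqrt(2)*(sqrt(79295)/5) - 162920) - 450673 = (sqrt(158590)/5 - 162920) - 450673 = (-162920 + sqrt(158590)/5) - 450673 = -613593 + sqrt(158590)/5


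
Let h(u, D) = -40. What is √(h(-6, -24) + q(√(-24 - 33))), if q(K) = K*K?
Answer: I*√97 ≈ 9.8489*I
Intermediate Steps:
q(K) = K²
√(h(-6, -24) + q(√(-24 - 33))) = √(-40 + (√(-24 - 33))²) = √(-40 + (√(-57))²) = √(-40 + (I*√57)²) = √(-40 - 57) = √(-97) = I*√97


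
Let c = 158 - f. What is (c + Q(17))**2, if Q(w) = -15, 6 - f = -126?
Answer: 121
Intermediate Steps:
f = 132 (f = 6 - 1*(-126) = 6 + 126 = 132)
c = 26 (c = 158 - 1*132 = 158 - 132 = 26)
(c + Q(17))**2 = (26 - 15)**2 = 11**2 = 121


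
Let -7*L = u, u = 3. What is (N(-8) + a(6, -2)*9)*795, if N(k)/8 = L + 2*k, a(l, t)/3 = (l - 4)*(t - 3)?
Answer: -2233950/7 ≈ -3.1914e+5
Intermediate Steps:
L = -3/7 (L = -⅐*3 = -3/7 ≈ -0.42857)
a(l, t) = 3*(-4 + l)*(-3 + t) (a(l, t) = 3*((l - 4)*(t - 3)) = 3*((-4 + l)*(-3 + t)) = 3*(-4 + l)*(-3 + t))
N(k) = -24/7 + 16*k (N(k) = 8*(-3/7 + 2*k) = -24/7 + 16*k)
(N(-8) + a(6, -2)*9)*795 = ((-24/7 + 16*(-8)) + (36 - 12*(-2) - 9*6 + 3*6*(-2))*9)*795 = ((-24/7 - 128) + (36 + 24 - 54 - 36)*9)*795 = (-920/7 - 30*9)*795 = (-920/7 - 270)*795 = -2810/7*795 = -2233950/7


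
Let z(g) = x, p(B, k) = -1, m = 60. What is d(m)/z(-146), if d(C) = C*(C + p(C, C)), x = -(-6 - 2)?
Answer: 885/2 ≈ 442.50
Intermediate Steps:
x = 8 (x = -1*(-8) = 8)
d(C) = C*(-1 + C) (d(C) = C*(C - 1) = C*(-1 + C))
z(g) = 8
d(m)/z(-146) = (60*(-1 + 60))/8 = (60*59)*(⅛) = 3540*(⅛) = 885/2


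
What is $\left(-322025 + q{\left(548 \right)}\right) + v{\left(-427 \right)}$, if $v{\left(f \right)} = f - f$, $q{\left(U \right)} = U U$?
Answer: $-21721$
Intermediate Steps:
$q{\left(U \right)} = U^{2}$
$v{\left(f \right)} = 0$
$\left(-322025 + q{\left(548 \right)}\right) + v{\left(-427 \right)} = \left(-322025 + 548^{2}\right) + 0 = \left(-322025 + 300304\right) + 0 = -21721 + 0 = -21721$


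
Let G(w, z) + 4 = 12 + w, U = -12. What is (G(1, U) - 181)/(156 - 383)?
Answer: 172/227 ≈ 0.75771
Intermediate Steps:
G(w, z) = 8 + w (G(w, z) = -4 + (12 + w) = 8 + w)
(G(1, U) - 181)/(156 - 383) = ((8 + 1) - 181)/(156 - 383) = (9 - 181)/(-227) = -172*(-1/227) = 172/227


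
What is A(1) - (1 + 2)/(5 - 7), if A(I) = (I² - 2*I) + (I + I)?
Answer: 5/2 ≈ 2.5000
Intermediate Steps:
A(I) = I² (A(I) = (I² - 2*I) + 2*I = I²)
A(1) - (1 + 2)/(5 - 7) = 1² - (1 + 2)/(5 - 7) = 1 - 3/(-2) = 1 - 3*(-1)/2 = 1 - 1*(-3/2) = 1 + 3/2 = 5/2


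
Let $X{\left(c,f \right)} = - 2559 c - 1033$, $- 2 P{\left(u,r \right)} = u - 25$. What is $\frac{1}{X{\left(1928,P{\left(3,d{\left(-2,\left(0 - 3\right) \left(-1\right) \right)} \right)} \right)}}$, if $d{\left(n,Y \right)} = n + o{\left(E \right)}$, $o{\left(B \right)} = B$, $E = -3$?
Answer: $- \frac{1}{4934785} \approx -2.0264 \cdot 10^{-7}$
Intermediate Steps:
$d{\left(n,Y \right)} = -3 + n$ ($d{\left(n,Y \right)} = n - 3 = -3 + n$)
$P{\left(u,r \right)} = \frac{25}{2} - \frac{u}{2}$ ($P{\left(u,r \right)} = - \frac{u - 25}{2} = - \frac{-25 + u}{2} = \frac{25}{2} - \frac{u}{2}$)
$X{\left(c,f \right)} = -1033 - 2559 c$
$\frac{1}{X{\left(1928,P{\left(3,d{\left(-2,\left(0 - 3\right) \left(-1\right) \right)} \right)} \right)}} = \frac{1}{-1033 - 4933752} = \frac{1}{-4934785} = - \frac{1}{4934785}$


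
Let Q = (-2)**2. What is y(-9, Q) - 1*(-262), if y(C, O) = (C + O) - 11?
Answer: 246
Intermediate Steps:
Q = 4
y(C, O) = -11 + C + O
y(-9, Q) - 1*(-262) = (-11 - 9 + 4) - 1*(-262) = -16 + 262 = 246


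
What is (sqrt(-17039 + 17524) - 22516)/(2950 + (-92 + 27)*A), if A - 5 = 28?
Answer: -22516/805 + sqrt(485)/805 ≈ -27.943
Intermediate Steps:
A = 33 (A = 5 + 28 = 33)
(sqrt(-17039 + 17524) - 22516)/(2950 + (-92 + 27)*A) = (sqrt(-17039 + 17524) - 22516)/(2950 + (-92 + 27)*33) = (sqrt(485) - 22516)/(2950 - 65*33) = (-22516 + sqrt(485))/(2950 - 2145) = (-22516 + sqrt(485))/805 = (-22516 + sqrt(485))*(1/805) = -22516/805 + sqrt(485)/805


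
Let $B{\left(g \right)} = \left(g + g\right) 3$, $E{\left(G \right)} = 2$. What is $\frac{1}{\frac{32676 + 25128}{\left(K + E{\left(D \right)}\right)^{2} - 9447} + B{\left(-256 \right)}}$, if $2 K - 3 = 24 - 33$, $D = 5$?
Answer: $- \frac{4723}{7283430} \approx -0.00064846$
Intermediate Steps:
$B{\left(g \right)} = 6 g$ ($B{\left(g \right)} = 2 g 3 = 6 g$)
$K = -3$ ($K = \frac{3}{2} + \frac{24 - 33}{2} = \frac{3}{2} + \frac{1}{2} \left(-9\right) = \frac{3}{2} - \frac{9}{2} = -3$)
$\frac{1}{\frac{32676 + 25128}{\left(K + E{\left(D \right)}\right)^{2} - 9447} + B{\left(-256 \right)}} = \frac{1}{\frac{32676 + 25128}{\left(-3 + 2\right)^{2} - 9447} + 6 \left(-256\right)} = \frac{1}{\frac{57804}{\left(-1\right)^{2} - 9447} - 1536} = \frac{1}{\frac{57804}{1 - 9447} - 1536} = \frac{1}{\frac{57804}{-9446} - 1536} = \frac{1}{57804 \left(- \frac{1}{9446}\right) - 1536} = \frac{1}{- \frac{28902}{4723} - 1536} = \frac{1}{- \frac{7283430}{4723}} = - \frac{4723}{7283430}$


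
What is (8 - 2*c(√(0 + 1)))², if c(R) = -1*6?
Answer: 400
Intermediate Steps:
c(R) = -6
(8 - 2*c(√(0 + 1)))² = (8 - 2*(-6))² = (8 + 12)² = 20² = 400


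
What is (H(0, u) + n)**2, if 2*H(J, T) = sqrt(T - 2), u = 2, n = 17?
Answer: 289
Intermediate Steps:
H(J, T) = sqrt(-2 + T)/2 (H(J, T) = sqrt(T - 2)/2 = sqrt(-2 + T)/2)
(H(0, u) + n)**2 = (sqrt(-2 + 2)/2 + 17)**2 = (sqrt(0)/2 + 17)**2 = ((1/2)*0 + 17)**2 = (0 + 17)**2 = 17**2 = 289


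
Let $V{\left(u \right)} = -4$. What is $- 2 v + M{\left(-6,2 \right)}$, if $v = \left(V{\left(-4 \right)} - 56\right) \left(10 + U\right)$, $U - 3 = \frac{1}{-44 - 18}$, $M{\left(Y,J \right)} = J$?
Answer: $\frac{48362}{31} \approx 1560.1$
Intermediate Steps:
$U = \frac{185}{62}$ ($U = 3 + \frac{1}{-44 - 18} = 3 + \frac{1}{-62} = 3 - \frac{1}{62} = \frac{185}{62} \approx 2.9839$)
$v = - \frac{24150}{31}$ ($v = \left(-4 - 56\right) \left(10 + \frac{185}{62}\right) = \left(-60\right) \frac{805}{62} = - \frac{24150}{31} \approx -779.03$)
$- 2 v + M{\left(-6,2 \right)} = \left(-2\right) \left(- \frac{24150}{31}\right) + 2 = \frac{48300}{31} + 2 = \frac{48362}{31}$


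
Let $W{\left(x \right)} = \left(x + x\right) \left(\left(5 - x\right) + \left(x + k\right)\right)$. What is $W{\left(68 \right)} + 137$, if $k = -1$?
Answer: $681$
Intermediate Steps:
$W{\left(x \right)} = 8 x$ ($W{\left(x \right)} = \left(x + x\right) \left(\left(5 - x\right) + \left(x - 1\right)\right) = 2 x \left(\left(5 - x\right) + \left(-1 + x\right)\right) = 2 x 4 = 8 x$)
$W{\left(68 \right)} + 137 = 8 \cdot 68 + 137 = 544 + 137 = 681$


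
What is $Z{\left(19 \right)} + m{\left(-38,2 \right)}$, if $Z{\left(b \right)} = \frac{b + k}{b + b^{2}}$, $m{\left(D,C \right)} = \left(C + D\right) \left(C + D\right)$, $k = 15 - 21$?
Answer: $\frac{492493}{380} \approx 1296.0$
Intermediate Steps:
$k = -6$
$m{\left(D,C \right)} = \left(C + D\right)^{2}$
$Z{\left(b \right)} = \frac{-6 + b}{b + b^{2}}$ ($Z{\left(b \right)} = \frac{b - 6}{b + b^{2}} = \frac{-6 + b}{b + b^{2}}$)
$Z{\left(19 \right)} + m{\left(-38,2 \right)} = \frac{-6 + 19}{19 \left(1 + 19\right)} + \left(2 - 38\right)^{2} = \frac{1}{19} \cdot \frac{1}{20} \cdot 13 + \left(-36\right)^{2} = \frac{1}{19} \cdot \frac{1}{20} \cdot 13 + 1296 = \frac{13}{380} + 1296 = \frac{492493}{380}$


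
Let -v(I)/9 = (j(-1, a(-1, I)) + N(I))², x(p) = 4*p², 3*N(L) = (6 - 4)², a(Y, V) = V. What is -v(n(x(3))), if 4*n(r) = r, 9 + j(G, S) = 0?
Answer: 529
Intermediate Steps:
j(G, S) = -9 (j(G, S) = -9 + 0 = -9)
N(L) = 4/3 (N(L) = (6 - 4)²/3 = (⅓)*2² = (⅓)*4 = 4/3)
n(r) = r/4
v(I) = -529 (v(I) = -9*(-9 + 4/3)² = -9*(-23/3)² = -9*529/9 = -529)
-v(n(x(3))) = -1*(-529) = 529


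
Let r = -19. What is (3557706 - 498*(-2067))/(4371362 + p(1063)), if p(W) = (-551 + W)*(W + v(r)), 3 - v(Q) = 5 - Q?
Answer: 2293536/2452433 ≈ 0.93521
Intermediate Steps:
v(Q) = -2 + Q (v(Q) = 3 - (5 - Q) = 3 + (-5 + Q) = -2 + Q)
p(W) = (-551 + W)*(-21 + W) (p(W) = (-551 + W)*(W + (-2 - 19)) = (-551 + W)*(W - 21) = (-551 + W)*(-21 + W))
(3557706 - 498*(-2067))/(4371362 + p(1063)) = (3557706 - 498*(-2067))/(4371362 + (11571 + 1063² - 572*1063)) = (3557706 + 1029366)/(4371362 + (11571 + 1129969 - 608036)) = 4587072/(4371362 + 533504) = 4587072/4904866 = 4587072*(1/4904866) = 2293536/2452433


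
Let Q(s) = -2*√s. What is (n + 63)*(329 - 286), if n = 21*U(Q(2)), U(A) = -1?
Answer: 1806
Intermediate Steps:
n = -21 (n = 21*(-1) = -21)
(n + 63)*(329 - 286) = (-21 + 63)*(329 - 286) = 42*43 = 1806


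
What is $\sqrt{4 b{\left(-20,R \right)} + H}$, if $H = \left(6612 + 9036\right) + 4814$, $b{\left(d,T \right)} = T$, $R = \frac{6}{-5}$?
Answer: $\frac{\sqrt{511430}}{5} \approx 143.03$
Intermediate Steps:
$R = - \frac{6}{5}$ ($R = 6 \left(- \frac{1}{5}\right) = - \frac{6}{5} \approx -1.2$)
$H = 20462$ ($H = 15648 + 4814 = 20462$)
$\sqrt{4 b{\left(-20,R \right)} + H} = \sqrt{4 \left(- \frac{6}{5}\right) + 20462} = \sqrt{- \frac{24}{5} + 20462} = \sqrt{\frac{102286}{5}} = \frac{\sqrt{511430}}{5}$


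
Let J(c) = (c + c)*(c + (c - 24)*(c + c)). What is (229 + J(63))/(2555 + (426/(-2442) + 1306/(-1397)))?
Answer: 32426112059/132008056 ≈ 245.64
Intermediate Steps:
J(c) = 2*c*(c + 2*c*(-24 + c)) (J(c) = (2*c)*(c + (-24 + c)*(2*c)) = (2*c)*(c + 2*c*(-24 + c)) = 2*c*(c + 2*c*(-24 + c)))
(229 + J(63))/(2555 + (426/(-2442) + 1306/(-1397))) = (229 + 63²*(-94 + 4*63))/(2555 + (426/(-2442) + 1306/(-1397))) = (229 + 3969*(-94 + 252))/(2555 + (426*(-1/2442) + 1306*(-1/1397))) = (229 + 3969*158)/(2555 + (-71/407 - 1306/1397)) = (229 + 627102)/(2555 - 57339/51689) = 627331/(132008056/51689) = 627331*(51689/132008056) = 32426112059/132008056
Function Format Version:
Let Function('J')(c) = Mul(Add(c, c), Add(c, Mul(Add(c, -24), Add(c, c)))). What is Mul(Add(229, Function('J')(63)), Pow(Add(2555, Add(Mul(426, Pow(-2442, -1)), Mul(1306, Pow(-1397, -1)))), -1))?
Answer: Rational(32426112059, 132008056) ≈ 245.64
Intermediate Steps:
Function('J')(c) = Mul(2, c, Add(c, Mul(2, c, Add(-24, c)))) (Function('J')(c) = Mul(Mul(2, c), Add(c, Mul(Add(-24, c), Mul(2, c)))) = Mul(Mul(2, c), Add(c, Mul(2, c, Add(-24, c)))) = Mul(2, c, Add(c, Mul(2, c, Add(-24, c)))))
Mul(Add(229, Function('J')(63)), Pow(Add(2555, Add(Mul(426, Pow(-2442, -1)), Mul(1306, Pow(-1397, -1)))), -1)) = Mul(Add(229, Mul(Pow(63, 2), Add(-94, Mul(4, 63)))), Pow(Add(2555, Add(Mul(426, Pow(-2442, -1)), Mul(1306, Pow(-1397, -1)))), -1)) = Mul(Add(229, Mul(3969, Add(-94, 252))), Pow(Add(2555, Add(Mul(426, Rational(-1, 2442)), Mul(1306, Rational(-1, 1397)))), -1)) = Mul(Add(229, Mul(3969, 158)), Pow(Add(2555, Add(Rational(-71, 407), Rational(-1306, 1397))), -1)) = Mul(Add(229, 627102), Pow(Add(2555, Rational(-57339, 51689)), -1)) = Mul(627331, Pow(Rational(132008056, 51689), -1)) = Mul(627331, Rational(51689, 132008056)) = Rational(32426112059, 132008056)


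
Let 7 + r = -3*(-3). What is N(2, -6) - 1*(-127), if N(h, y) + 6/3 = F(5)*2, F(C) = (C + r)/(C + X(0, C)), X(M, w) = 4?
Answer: 1139/9 ≈ 126.56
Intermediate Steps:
r = 2 (r = -7 - 3*(-3) = -7 + 9 = 2)
F(C) = (2 + C)/(4 + C) (F(C) = (C + 2)/(C + 4) = (2 + C)/(4 + C))
N(h, y) = -4/9 (N(h, y) = -2 + ((2 + 5)/(4 + 5))*2 = -2 + (7/9)*2 = -2 + 14/9 = -4/9)
N(2, -6) - 1*(-127) = -4/9 - 1*(-127) = -4/9 + 127 = 1139/9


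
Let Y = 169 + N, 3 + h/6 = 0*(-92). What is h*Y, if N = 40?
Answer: -3762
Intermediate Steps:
h = -18 (h = -18 + 6*(0*(-92)) = -18 + 6*0 = -18 + 0 = -18)
Y = 209 (Y = 169 + 40 = 209)
h*Y = -18*209 = -3762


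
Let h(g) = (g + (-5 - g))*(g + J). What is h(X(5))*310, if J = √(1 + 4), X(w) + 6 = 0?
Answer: 9300 - 1550*√5 ≈ 5834.1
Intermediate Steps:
X(w) = -6 (X(w) = -6 + 0 = -6)
J = √5 ≈ 2.2361
h(g) = -5*g - 5*√5 (h(g) = (g + (-5 - g))*(g + √5) = -5*(g + √5) = -5*g - 5*√5)
h(X(5))*310 = (-5*(-6) - 5*√5)*310 = (30 - 5*√5)*310 = 9300 - 1550*√5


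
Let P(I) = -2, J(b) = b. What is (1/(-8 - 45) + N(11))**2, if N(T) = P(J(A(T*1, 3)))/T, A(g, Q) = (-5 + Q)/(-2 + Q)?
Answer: 13689/339889 ≈ 0.040275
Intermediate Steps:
A(g, Q) = (-5 + Q)/(-2 + Q)
N(T) = -2/T
(1/(-8 - 45) + N(11))**2 = (1/(-8 - 45) - 2/11)**2 = (1/(-53) - 2*1/11)**2 = (-1/53 - 2/11)**2 = (-117/583)**2 = 13689/339889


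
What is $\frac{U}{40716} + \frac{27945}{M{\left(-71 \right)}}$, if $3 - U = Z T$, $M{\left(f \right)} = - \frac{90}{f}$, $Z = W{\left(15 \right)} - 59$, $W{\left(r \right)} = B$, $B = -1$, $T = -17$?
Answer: $\frac{99733729}{4524} \approx 22045.0$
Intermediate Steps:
$W{\left(r \right)} = -1$
$Z = -60$ ($Z = -1 - 59 = -60$)
$U = -1017$ ($U = 3 - \left(-60\right) \left(-17\right) = 3 - 1020 = -1017$)
$\frac{U}{40716} + \frac{27945}{M{\left(-71 \right)}} = - \frac{1017}{40716} + \frac{27945}{\left(-90\right) \frac{1}{-71}} = \left(-1017\right) \frac{1}{40716} + \frac{27945}{\left(-90\right) \left(- \frac{1}{71}\right)} = - \frac{113}{4524} + \frac{27945}{\frac{90}{71}} = - \frac{113}{4524} + 27945 \cdot \frac{71}{90} = - \frac{113}{4524} + \frac{44091}{2} = \frac{99733729}{4524}$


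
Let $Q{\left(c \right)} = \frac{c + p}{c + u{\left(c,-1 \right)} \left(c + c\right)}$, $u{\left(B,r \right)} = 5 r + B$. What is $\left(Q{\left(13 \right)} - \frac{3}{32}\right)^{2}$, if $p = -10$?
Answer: $\frac{321489}{50013184} \approx 0.0064281$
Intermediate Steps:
$u{\left(B,r \right)} = B + 5 r$
$Q{\left(c \right)} = \frac{-10 + c}{c + 2 c \left(-5 + c\right)}$ ($Q{\left(c \right)} = \frac{c - 10}{c + \left(c + 5 \left(-1\right)\right) \left(c + c\right)} = \frac{-10 + c}{c + \left(c - 5\right) 2 c} = \frac{-10 + c}{c + \left(-5 + c\right) 2 c} = \frac{-10 + c}{c + 2 c \left(-5 + c\right)}$)
$\left(Q{\left(13 \right)} - \frac{3}{32}\right)^{2} = \left(\frac{-10 + 13}{13 \left(-9 + 2 \cdot 13\right)} - \frac{3}{32}\right)^{2} = \left(\frac{1}{13} \frac{1}{-9 + 26} \cdot 3 - \frac{3}{32}\right)^{2} = \left(\frac{1}{13} \cdot \frac{1}{17} \cdot 3 - \frac{3}{32}\right)^{2} = \left(\frac{3}{221} - \frac{3}{32}\right)^{2} = \left(- \frac{567}{7072}\right)^{2} = \frac{321489}{50013184}$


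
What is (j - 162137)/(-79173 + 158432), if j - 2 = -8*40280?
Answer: -484375/79259 ≈ -6.1113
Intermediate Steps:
j = -322238 (j = 2 - 8*40280 = 2 - 322240 = -322238)
(j - 162137)/(-79173 + 158432) = (-322238 - 162137)/(-79173 + 158432) = -484375/79259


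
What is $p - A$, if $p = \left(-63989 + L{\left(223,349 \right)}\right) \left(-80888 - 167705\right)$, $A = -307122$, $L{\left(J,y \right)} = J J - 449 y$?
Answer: $42500014995$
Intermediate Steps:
$L{\left(J,y \right)} = J^{2} - 449 y$
$p = 42499707873$ ($p = \left(-63989 + \left(223^{2} - 156701\right)\right) \left(-80888 - 167705\right) = \left(-63989 + \left(49729 - 156701\right)\right) \left(-248593\right) = \left(-63989 - 106972\right) \left(-248593\right) = \left(-170961\right) \left(-248593\right) = 42499707873$)
$p - A = 42499707873 - -307122 = 42499707873 + 307122 = 42500014995$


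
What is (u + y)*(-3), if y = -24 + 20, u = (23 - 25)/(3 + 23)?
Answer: 159/13 ≈ 12.231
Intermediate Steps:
u = -1/13 (u = -2/26 = -2*1/26 = -1/13 ≈ -0.076923)
y = -4
(u + y)*(-3) = (-1/13 - 4)*(-3) = -53/13*(-3) = 159/13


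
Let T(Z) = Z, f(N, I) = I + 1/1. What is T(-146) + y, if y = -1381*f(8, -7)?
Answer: 8140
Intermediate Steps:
f(N, I) = 1 + I (f(N, I) = I + 1 = 1 + I)
y = 8286 (y = -1381*(1 - 7) = -1381*(-6) = 8286)
T(-146) + y = -146 + 8286 = 8140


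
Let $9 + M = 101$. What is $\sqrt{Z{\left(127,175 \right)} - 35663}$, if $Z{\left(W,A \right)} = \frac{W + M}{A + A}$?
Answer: $\frac{i \sqrt{174745634}}{70} \approx 188.84 i$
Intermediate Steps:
$M = 92$ ($M = -9 + 101 = 92$)
$Z{\left(W,A \right)} = \frac{92 + W}{2 A}$ ($Z{\left(W,A \right)} = \frac{W + 92}{A + A} = \frac{92 + W}{2 A}$)
$\sqrt{Z{\left(127,175 \right)} - 35663} = \sqrt{\frac{92 + 127}{2 \cdot 175} - 35663} = \sqrt{\frac{1}{2} \cdot \frac{1}{175} \cdot 219 - 35663} = \sqrt{\frac{219}{350} - 35663} = \sqrt{- \frac{12481831}{350}} = \frac{i \sqrt{174745634}}{70}$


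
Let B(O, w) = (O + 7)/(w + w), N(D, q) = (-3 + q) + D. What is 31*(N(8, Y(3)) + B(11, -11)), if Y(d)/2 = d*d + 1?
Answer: 8246/11 ≈ 749.64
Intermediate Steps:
Y(d) = 2 + 2*d² (Y(d) = 2*(d*d + 1) = 2*(d² + 1) = 2*(1 + d²) = 2 + 2*d²)
N(D, q) = -3 + D + q
B(O, w) = (7 + O)/(2*w) (B(O, w) = (7 + O)/((2*w)) = (7 + O)*(1/(2*w)) = (7 + O)/(2*w))
31*(N(8, Y(3)) + B(11, -11)) = 31*((-3 + 8 + (2 + 2*3²)) + (½)*(7 + 11)/(-11)) = 31*((-3 + 8 + (2 + 2*9)) + (½)*(-1/11)*18) = 31*((-3 + 8 + (2 + 18)) - 9/11) = 31*((-3 + 8 + 20) - 9/11) = 31*(25 - 9/11) = 31*(266/11) = 8246/11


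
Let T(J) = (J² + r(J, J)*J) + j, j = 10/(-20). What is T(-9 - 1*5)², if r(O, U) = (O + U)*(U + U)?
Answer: 464876721/4 ≈ 1.1622e+8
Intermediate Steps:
r(O, U) = 2*U*(O + U) (r(O, U) = (O + U)*(2*U) = 2*U*(O + U))
j = -½ (j = 10*(-1/20) = -½ ≈ -0.50000)
T(J) = -½ + J² + 4*J³ (T(J) = (J² + (2*J*(J + J))*J) - ½ = (J² + (2*J*(2*J))*J) - ½ = (J² + (4*J²)*J) - ½ = (J² + 4*J³) - ½ = -½ + J² + 4*J³)
T(-9 - 1*5)² = (-½ + (-9 - 1*5)² + 4*(-9 - 1*5)³)² = (-½ + (-9 - 5)² + 4*(-9 - 5)³)² = (-½ + (-14)² + 4*(-14)³)² = (-½ + 196 + 4*(-2744))² = (-½ + 196 - 10976)² = (-21561/2)² = 464876721/4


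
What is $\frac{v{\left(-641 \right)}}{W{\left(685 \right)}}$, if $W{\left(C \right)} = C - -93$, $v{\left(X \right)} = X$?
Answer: $- \frac{641}{778} \approx -0.82391$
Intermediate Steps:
$W{\left(C \right)} = 93 + C$ ($W{\left(C \right)} = C + 93 = 93 + C$)
$\frac{v{\left(-641 \right)}}{W{\left(685 \right)}} = - \frac{641}{93 + 685} = - \frac{641}{778}$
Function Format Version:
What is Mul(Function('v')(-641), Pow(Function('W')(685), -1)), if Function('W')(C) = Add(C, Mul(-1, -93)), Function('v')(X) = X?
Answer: Rational(-641, 778) ≈ -0.82391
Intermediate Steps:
Function('W')(C) = Add(93, C) (Function('W')(C) = Add(C, 93) = Add(93, C))
Mul(Function('v')(-641), Pow(Function('W')(685), -1)) = Mul(-641, Pow(Add(93, 685), -1)) = Mul(-641, Pow(778, -1)) = Mul(-641, Rational(1, 778)) = Rational(-641, 778)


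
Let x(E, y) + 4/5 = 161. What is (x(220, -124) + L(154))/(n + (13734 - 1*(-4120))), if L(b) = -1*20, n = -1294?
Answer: 701/82800 ≈ 0.0084662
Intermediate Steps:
x(E, y) = 801/5 (x(E, y) = -⅘ + 161 = 801/5)
L(b) = -20
(x(220, -124) + L(154))/(n + (13734 - 1*(-4120))) = (801/5 - 20)/(-1294 + (13734 - 1*(-4120))) = 701/(5*(-1294 + (13734 + 4120))) = 701/(5*(-1294 + 17854)) = (701/5)/16560 = (701/5)*(1/16560) = 701/82800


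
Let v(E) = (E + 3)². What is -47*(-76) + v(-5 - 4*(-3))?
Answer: 3672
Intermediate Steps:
v(E) = (3 + E)²
-47*(-76) + v(-5 - 4*(-3)) = -47*(-76) + (3 + (-5 - 4*(-3)))² = 3572 + (3 + (-5 + 12))² = 3572 + (3 + 7)² = 3572 + 10² = 3572 + 100 = 3672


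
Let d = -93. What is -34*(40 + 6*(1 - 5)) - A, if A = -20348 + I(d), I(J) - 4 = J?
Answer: 19893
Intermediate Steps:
I(J) = 4 + J
A = -20437 (A = -20348 + (4 - 93) = -20348 - 89 = -20437)
-34*(40 + 6*(1 - 5)) - A = -34*(40 + 6*(1 - 5)) - 1*(-20437) = -34*(40 + 6*(-4)) + 20437 = -34*(40 - 24) + 20437 = -34*16 + 20437 = -544 + 20437 = 19893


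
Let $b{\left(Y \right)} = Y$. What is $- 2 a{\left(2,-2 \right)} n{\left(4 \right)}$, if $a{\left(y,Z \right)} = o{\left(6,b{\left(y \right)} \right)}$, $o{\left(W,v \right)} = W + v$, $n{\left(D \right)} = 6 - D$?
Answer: $-32$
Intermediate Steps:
$a{\left(y,Z \right)} = 6 + y$
$- 2 a{\left(2,-2 \right)} n{\left(4 \right)} = - 2 \left(6 + 2\right) \left(6 - 4\right) = \left(-2\right) 8 \left(6 - 4\right) = \left(-16\right) 2 = -32$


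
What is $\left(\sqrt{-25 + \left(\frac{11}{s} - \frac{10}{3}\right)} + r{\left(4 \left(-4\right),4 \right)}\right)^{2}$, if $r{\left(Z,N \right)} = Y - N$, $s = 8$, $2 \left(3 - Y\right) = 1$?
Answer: $\frac{\left(18 - i \sqrt{3882}\right)^{2}}{144} \approx -24.708 - 15.576 i$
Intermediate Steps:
$Y = \frac{5}{2}$ ($Y = 3 - \frac{1}{2} = \frac{5}{2} \approx 2.5$)
$r{\left(Z,N \right)} = \frac{5}{2} - N$
$\left(\sqrt{-25 + \left(\frac{11}{s} - \frac{10}{3}\right)} + r{\left(4 \left(-4\right),4 \right)}\right)^{2} = \left(\sqrt{-25 + \left(\frac{11}{8} - \frac{10}{3}\right)} + \left(\frac{5}{2} - 4\right)\right)^{2} = \left(\sqrt{-25 + \left(11 \cdot \frac{1}{8} - \frac{10}{3}\right)} + \left(\frac{5}{2} - 4\right)\right)^{2} = \left(\sqrt{-25 + \left(\frac{11}{8} - \frac{10}{3}\right)} - \frac{3}{2}\right)^{2} = \left(\sqrt{-25 - \frac{47}{24}} - \frac{3}{2}\right)^{2} = \left(\sqrt{- \frac{647}{24}} - \frac{3}{2}\right)^{2} = \left(\frac{i \sqrt{3882}}{12} - \frac{3}{2}\right)^{2} = \left(- \frac{3}{2} + \frac{i \sqrt{3882}}{12}\right)^{2}$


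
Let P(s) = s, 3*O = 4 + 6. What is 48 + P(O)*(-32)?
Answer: -176/3 ≈ -58.667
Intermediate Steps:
O = 10/3 (O = (4 + 6)/3 = (⅓)*10 = 10/3 ≈ 3.3333)
48 + P(O)*(-32) = 48 + (10/3)*(-32) = 48 - 320/3 = -176/3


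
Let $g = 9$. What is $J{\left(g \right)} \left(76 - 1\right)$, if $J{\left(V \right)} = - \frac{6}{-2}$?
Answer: $225$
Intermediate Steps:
$J{\left(V \right)} = 3$ ($J{\left(V \right)} = \left(-6\right) \left(- \frac{1}{2}\right) = 3$)
$J{\left(g \right)} \left(76 - 1\right) = 3 \left(76 - 1\right) = 3 \cdot 75 = 225$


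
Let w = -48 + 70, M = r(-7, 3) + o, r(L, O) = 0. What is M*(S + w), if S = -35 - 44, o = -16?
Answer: 912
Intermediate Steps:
M = -16 (M = 0 - 16 = -16)
w = 22
S = -79
M*(S + w) = -16*(-79 + 22) = -16*(-57) = 912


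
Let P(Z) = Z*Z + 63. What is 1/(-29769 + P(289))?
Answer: 1/53815 ≈ 1.8582e-5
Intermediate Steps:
P(Z) = 63 + Z² (P(Z) = Z² + 63 = 63 + Z²)
1/(-29769 + P(289)) = 1/(-29769 + (63 + 289²)) = 1/(-29769 + (63 + 83521)) = 1/(-29769 + 83584) = 1/53815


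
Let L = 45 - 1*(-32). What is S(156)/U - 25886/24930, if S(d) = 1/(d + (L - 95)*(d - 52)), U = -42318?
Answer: -104432302591/100575497880 ≈ -1.0383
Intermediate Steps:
L = 77 (L = 45 + 32 = 77)
S(d) = 1/(936 - 17*d) (S(d) = 1/(d + (77 - 95)*(d - 52)) = 1/(d - 18*(-52 + d)) = 1/(d + (936 - 18*d)) = 1/(936 - 17*d))
S(156)/U - 25886/24930 = -1/(-936 + 17*156)/(-42318) - 25886/24930 = -1/(-936 + 2652)*(-1/42318) - 25886*1/24930 = -1/1716*(-1/42318) - 12943/12465 = 1/72617688 - 12943/12465 = -104432302591/100575497880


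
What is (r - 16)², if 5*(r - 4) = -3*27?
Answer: 19881/25 ≈ 795.24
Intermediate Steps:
r = -61/5 (r = 4 + (-3*27)/5 = 4 + (⅕)*(-81) = 4 - 81/5 = -61/5 ≈ -12.200)
(r - 16)² = (-61/5 - 16)² = (-141/5)² = 19881/25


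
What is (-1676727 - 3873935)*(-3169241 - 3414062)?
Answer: 36541689796586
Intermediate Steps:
(-1676727 - 3873935)*(-3169241 - 3414062) = -5550662*(-6583303) = 36541689796586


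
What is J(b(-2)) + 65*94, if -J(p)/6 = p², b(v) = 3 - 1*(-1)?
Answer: 6014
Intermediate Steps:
b(v) = 4 (b(v) = 3 + 1 = 4)
J(p) = -6*p²
J(b(-2)) + 65*94 = -6*4² + 65*94 = -6*16 + 6110 = -96 + 6110 = 6014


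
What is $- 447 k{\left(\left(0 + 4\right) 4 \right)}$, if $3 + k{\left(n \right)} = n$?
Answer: $-5811$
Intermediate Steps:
$k{\left(n \right)} = -3 + n$
$- 447 k{\left(\left(0 + 4\right) 4 \right)} = - 447 \left(-3 + \left(0 + 4\right) 4\right) = - 447 \left(-3 + 4 \cdot 4\right) = - 447 \left(-3 + 16\right) = \left(-447\right) 13 = -5811$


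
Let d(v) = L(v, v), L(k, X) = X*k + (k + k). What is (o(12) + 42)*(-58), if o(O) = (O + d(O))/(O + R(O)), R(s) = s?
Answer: -2871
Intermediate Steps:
L(k, X) = 2*k + X*k (L(k, X) = X*k + 2*k = 2*k + X*k)
d(v) = v*(2 + v)
o(O) = (O + O*(2 + O))/(2*O) (o(O) = (O + O*(2 + O))/(O + O) = (O + O*(2 + O))/((2*O)) = (O + O*(2 + O))*(1/(2*O)) = (O + O*(2 + O))/(2*O))
(o(12) + 42)*(-58) = ((3/2 + (1/2)*12) + 42)*(-58) = ((3/2 + 6) + 42)*(-58) = (15/2 + 42)*(-58) = (99/2)*(-58) = -2871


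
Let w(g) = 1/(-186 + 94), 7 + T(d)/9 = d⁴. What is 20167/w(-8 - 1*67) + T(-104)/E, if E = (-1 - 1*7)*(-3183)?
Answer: -15397372085/8488 ≈ -1.8140e+6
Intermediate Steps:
T(d) = -63 + 9*d⁴
w(g) = -1/92 (w(g) = 1/(-92) = -1/92)
E = 25464 (E = (-1 - 7)*(-3183) = -8*(-3183) = 25464)
20167/w(-8 - 1*67) + T(-104)/E = 20167/(-1/92) + (-63 + 9*(-104)⁴)/25464 = 20167*(-92) + (-63 + 9*116985856)*(1/25464) = -1855364 + (-63 + 1052872704)*(1/25464) = -1855364 + 1052872641*(1/25464) = -1855364 + 350957547/8488 = -15397372085/8488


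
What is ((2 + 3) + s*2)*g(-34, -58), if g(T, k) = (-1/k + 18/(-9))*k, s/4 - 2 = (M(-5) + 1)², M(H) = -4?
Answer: 10695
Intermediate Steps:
s = 44 (s = 8 + 4*(-4 + 1)² = 8 + 4*(-3)² = 8 + 4*9 = 8 + 36 = 44)
g(T, k) = k*(-2 - 1/k) (g(T, k) = (-1/k + 18*(-⅑))*k = (-1/k - 2)*k = (-2 - 1/k)*k = k*(-2 - 1/k))
((2 + 3) + s*2)*g(-34, -58) = ((2 + 3) + 44*2)*(-1 - 2*(-58)) = (5 + 88)*(-1 + 116) = 93*115 = 10695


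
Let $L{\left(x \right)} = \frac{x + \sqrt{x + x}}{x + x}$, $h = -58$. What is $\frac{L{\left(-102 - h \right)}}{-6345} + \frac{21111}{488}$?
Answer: $\frac{133949051}{3096360} + \frac{i \sqrt{22}}{279180} \approx 43.26 + 1.6801 \cdot 10^{-5} i$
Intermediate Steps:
$L{\left(x \right)} = \frac{x + \sqrt{2} \sqrt{x}}{2 x}$ ($L{\left(x \right)} = \frac{x + \sqrt{2 x}}{2 x} = \left(x + \sqrt{2} \sqrt{x}\right) \frac{1}{2 x} = \frac{x + \sqrt{2} \sqrt{x}}{2 x}$)
$\frac{L{\left(-102 - h \right)}}{-6345} + \frac{21111}{488} = \frac{\frac{1}{2} + \frac{\sqrt{2}}{2 \sqrt{-102 - -58}}}{-6345} + \frac{21111}{488} = \left(\frac{1}{2} + \frac{\sqrt{2}}{2 \sqrt{-102 + 58}}\right) \left(- \frac{1}{6345}\right) + 21111 \cdot \frac{1}{488} = \left(\frac{1}{2} + \frac{\sqrt{2}}{2 \cdot 2 i \sqrt{11}}\right) \left(- \frac{1}{6345}\right) + \frac{21111}{488} = \left(\frac{1}{2} + \frac{\sqrt{2} \left(- \frac{i \sqrt{11}}{22}\right)}{2}\right) \left(- \frac{1}{6345}\right) + \frac{21111}{488} = \left(\frac{1}{2} - \frac{i \sqrt{22}}{44}\right) \left(- \frac{1}{6345}\right) + \frac{21111}{488} = \left(- \frac{1}{12690} + \frac{i \sqrt{22}}{279180}\right) + \frac{21111}{488} = \frac{133949051}{3096360} + \frac{i \sqrt{22}}{279180}$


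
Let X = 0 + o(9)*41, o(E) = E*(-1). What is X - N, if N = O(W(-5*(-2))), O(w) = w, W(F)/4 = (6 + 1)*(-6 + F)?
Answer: -481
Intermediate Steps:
o(E) = -E
W(F) = -168 + 28*F (W(F) = 4*((6 + 1)*(-6 + F)) = 4*(7*(-6 + F)) = 4*(-42 + 7*F) = -168 + 28*F)
X = -369 (X = 0 - 1*9*41 = 0 - 9*41 = 0 - 369 = -369)
N = 112 (N = -168 + 28*(-5*(-2)) = -168 + 28*10 = -168 + 280 = 112)
X - N = -369 - 1*112 = -369 - 112 = -481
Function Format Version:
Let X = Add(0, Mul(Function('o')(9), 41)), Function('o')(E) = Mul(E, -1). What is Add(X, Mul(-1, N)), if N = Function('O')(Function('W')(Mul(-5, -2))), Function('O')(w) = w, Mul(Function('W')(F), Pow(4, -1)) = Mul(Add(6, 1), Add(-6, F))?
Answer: -481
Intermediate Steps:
Function('o')(E) = Mul(-1, E)
Function('W')(F) = Add(-168, Mul(28, F)) (Function('W')(F) = Mul(4, Mul(Add(6, 1), Add(-6, F))) = Mul(4, Mul(7, Add(-6, F))) = Mul(4, Add(-42, Mul(7, F))) = Add(-168, Mul(28, F)))
X = -369 (X = Add(0, Mul(Mul(-1, 9), 41)) = Add(0, Mul(-9, 41)) = Add(0, -369) = -369)
N = 112 (N = Add(-168, Mul(28, Mul(-5, -2))) = Add(-168, Mul(28, 10)) = Add(-168, 280) = 112)
Add(X, Mul(-1, N)) = Add(-369, Mul(-1, 112)) = Add(-369, -112) = -481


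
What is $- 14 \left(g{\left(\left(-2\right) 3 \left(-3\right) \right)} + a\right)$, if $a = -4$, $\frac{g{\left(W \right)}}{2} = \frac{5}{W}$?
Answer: $\frac{434}{9} \approx 48.222$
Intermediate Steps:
$g{\left(W \right)} = \frac{10}{W}$ ($g{\left(W \right)} = 2 \frac{5}{W} = \frac{10}{W}$)
$- 14 \left(g{\left(\left(-2\right) 3 \left(-3\right) \right)} + a\right) = - 14 \left(\frac{10}{\left(-2\right) 3 \left(-3\right)} - 4\right) = - 14 \left(\frac{10}{\left(-6\right) \left(-3\right)} - 4\right) = - 14 \left(\frac{10}{18} - 4\right) = - 14 \left(10 \cdot \frac{1}{18} - 4\right) = - 14 \left(\frac{5}{9} - 4\right) = \left(-14\right) \left(- \frac{31}{9}\right) = \frac{434}{9}$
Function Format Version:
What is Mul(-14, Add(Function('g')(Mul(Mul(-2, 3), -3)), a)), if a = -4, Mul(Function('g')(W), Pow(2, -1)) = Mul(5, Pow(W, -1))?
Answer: Rational(434, 9) ≈ 48.222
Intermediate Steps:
Function('g')(W) = Mul(10, Pow(W, -1)) (Function('g')(W) = Mul(2, Mul(5, Pow(W, -1))) = Mul(10, Pow(W, -1)))
Mul(-14, Add(Function('g')(Mul(Mul(-2, 3), -3)), a)) = Mul(-14, Add(Mul(10, Pow(Mul(Mul(-2, 3), -3), -1)), -4)) = Mul(-14, Add(Mul(10, Pow(Mul(-6, -3), -1)), -4)) = Mul(-14, Add(Mul(10, Pow(18, -1)), -4)) = Mul(-14, Add(Mul(10, Rational(1, 18)), -4)) = Mul(-14, Add(Rational(5, 9), -4)) = Mul(-14, Rational(-31, 9)) = Rational(434, 9)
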